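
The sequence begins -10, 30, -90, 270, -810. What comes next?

Ratios: 30 / -10 = -3.0
This is a geometric sequence with common ratio r = -3.
Next term = -810 * -3 = 2430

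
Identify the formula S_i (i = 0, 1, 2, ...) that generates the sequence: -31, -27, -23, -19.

Check differences: -27 - -31 = 4
-23 - -27 = 4
Common difference d = 4.
First term a = -31.
Formula: S_i = -31 + 4*i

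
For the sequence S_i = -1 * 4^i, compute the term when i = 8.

S_8 = -1 * 4^8 = -1 * 65536 = -65536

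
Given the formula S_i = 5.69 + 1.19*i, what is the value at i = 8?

S_8 = 5.69 + 1.19*8 = 5.69 + 9.52 = 15.21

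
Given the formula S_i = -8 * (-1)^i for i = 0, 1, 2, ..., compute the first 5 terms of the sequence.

This is a geometric sequence.
i=0: S_0 = -8 * (-1)^0 = -8
i=1: S_1 = -8 * (-1)^1 = 8
i=2: S_2 = -8 * (-1)^2 = -8
i=3: S_3 = -8 * (-1)^3 = 8
i=4: S_4 = -8 * (-1)^4 = -8
The first 5 terms are: [-8, 8, -8, 8, -8]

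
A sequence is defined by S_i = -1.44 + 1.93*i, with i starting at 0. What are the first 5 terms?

This is an arithmetic sequence.
i=0: S_0 = -1.44 + 1.93*0 = -1.44
i=1: S_1 = -1.44 + 1.93*1 = 0.49
i=2: S_2 = -1.44 + 1.93*2 = 2.42
i=3: S_3 = -1.44 + 1.93*3 = 4.35
i=4: S_4 = -1.44 + 1.93*4 = 6.28
The first 5 terms are: [-1.44, 0.49, 2.42, 4.35, 6.28]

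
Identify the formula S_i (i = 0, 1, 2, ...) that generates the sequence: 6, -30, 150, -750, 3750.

Check ratios: -30 / 6 = -5.0
Common ratio r = -5.
First term a = 6.
Formula: S_i = 6 * (-5)^i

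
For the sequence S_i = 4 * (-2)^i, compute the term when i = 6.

S_6 = 4 * (-2)^6 = 4 * 64 = 256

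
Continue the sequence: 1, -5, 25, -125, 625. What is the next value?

Ratios: -5 / 1 = -5.0
This is a geometric sequence with common ratio r = -5.
Next term = 625 * -5 = -3125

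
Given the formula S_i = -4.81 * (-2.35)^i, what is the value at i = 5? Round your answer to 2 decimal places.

S_5 = -4.81 * (-2.35)^5 ≈ -4.81 * -71.6703 ≈ 344.73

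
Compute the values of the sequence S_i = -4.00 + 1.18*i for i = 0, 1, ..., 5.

This is an arithmetic sequence.
i=0: S_0 = -4.0 + 1.18*0 = -4.0
i=1: S_1 = -4.0 + 1.18*1 = -2.82
i=2: S_2 = -4.0 + 1.18*2 = -1.64
i=3: S_3 = -4.0 + 1.18*3 = -0.46
i=4: S_4 = -4.0 + 1.18*4 = 0.72
i=5: S_5 = -4.0 + 1.18*5 = 1.9
The first 6 terms are: [-4.0, -2.82, -1.64, -0.46, 0.72, 1.9]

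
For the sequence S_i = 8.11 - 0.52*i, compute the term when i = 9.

S_9 = 8.11 + -0.52*9 = 8.11 + -4.68 = 3.43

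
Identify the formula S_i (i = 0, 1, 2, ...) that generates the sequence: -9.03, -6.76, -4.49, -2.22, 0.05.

Check differences: -6.76 - -9.03 = 2.27
-4.49 - -6.76 = 2.27
Common difference d = 2.27.
First term a = -9.03.
Formula: S_i = -9.03 + 2.27*i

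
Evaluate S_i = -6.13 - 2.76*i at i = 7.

S_7 = -6.13 + -2.76*7 = -6.13 + -19.32 = -25.45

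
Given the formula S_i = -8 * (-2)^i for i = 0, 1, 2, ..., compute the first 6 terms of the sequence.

This is a geometric sequence.
i=0: S_0 = -8 * (-2)^0 = -8
i=1: S_1 = -8 * (-2)^1 = 16
i=2: S_2 = -8 * (-2)^2 = -32
i=3: S_3 = -8 * (-2)^3 = 64
i=4: S_4 = -8 * (-2)^4 = -128
i=5: S_5 = -8 * (-2)^5 = 256
The first 6 terms are: [-8, 16, -32, 64, -128, 256]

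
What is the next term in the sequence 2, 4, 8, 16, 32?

Ratios: 4 / 2 = 2.0
This is a geometric sequence with common ratio r = 2.
Next term = 32 * 2 = 64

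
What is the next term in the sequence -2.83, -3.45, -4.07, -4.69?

Differences: -3.45 - -2.83 = -0.62
This is an arithmetic sequence with common difference d = -0.62.
Next term = -4.69 + -0.62 = -5.31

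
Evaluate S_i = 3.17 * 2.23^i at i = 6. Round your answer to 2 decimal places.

S_6 = 3.17 * 2.23^6 ≈ 3.17 * 122.9785 ≈ 389.84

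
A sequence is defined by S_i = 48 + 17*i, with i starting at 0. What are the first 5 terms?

This is an arithmetic sequence.
i=0: S_0 = 48 + 17*0 = 48
i=1: S_1 = 48 + 17*1 = 65
i=2: S_2 = 48 + 17*2 = 82
i=3: S_3 = 48 + 17*3 = 99
i=4: S_4 = 48 + 17*4 = 116
The first 5 terms are: [48, 65, 82, 99, 116]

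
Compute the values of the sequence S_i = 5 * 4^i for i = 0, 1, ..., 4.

This is a geometric sequence.
i=0: S_0 = 5 * 4^0 = 5
i=1: S_1 = 5 * 4^1 = 20
i=2: S_2 = 5 * 4^2 = 80
i=3: S_3 = 5 * 4^3 = 320
i=4: S_4 = 5 * 4^4 = 1280
The first 5 terms are: [5, 20, 80, 320, 1280]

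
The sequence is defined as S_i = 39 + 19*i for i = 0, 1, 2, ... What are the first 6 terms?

This is an arithmetic sequence.
i=0: S_0 = 39 + 19*0 = 39
i=1: S_1 = 39 + 19*1 = 58
i=2: S_2 = 39 + 19*2 = 77
i=3: S_3 = 39 + 19*3 = 96
i=4: S_4 = 39 + 19*4 = 115
i=5: S_5 = 39 + 19*5 = 134
The first 6 terms are: [39, 58, 77, 96, 115, 134]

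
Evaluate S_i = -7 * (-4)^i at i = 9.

S_9 = -7 * (-4)^9 = -7 * -262144 = 1835008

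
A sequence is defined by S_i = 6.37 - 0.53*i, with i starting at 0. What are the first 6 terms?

This is an arithmetic sequence.
i=0: S_0 = 6.37 + -0.53*0 = 6.37
i=1: S_1 = 6.37 + -0.53*1 = 5.84
i=2: S_2 = 6.37 + -0.53*2 = 5.31
i=3: S_3 = 6.37 + -0.53*3 = 4.78
i=4: S_4 = 6.37 + -0.53*4 = 4.25
i=5: S_5 = 6.37 + -0.53*5 = 3.72
The first 6 terms are: [6.37, 5.84, 5.31, 4.78, 4.25, 3.72]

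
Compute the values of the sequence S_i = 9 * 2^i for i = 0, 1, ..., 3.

This is a geometric sequence.
i=0: S_0 = 9 * 2^0 = 9
i=1: S_1 = 9 * 2^1 = 18
i=2: S_2 = 9 * 2^2 = 36
i=3: S_3 = 9 * 2^3 = 72
The first 4 terms are: [9, 18, 36, 72]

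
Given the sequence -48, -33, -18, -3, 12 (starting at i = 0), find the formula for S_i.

Check differences: -33 - -48 = 15
-18 - -33 = 15
Common difference d = 15.
First term a = -48.
Formula: S_i = -48 + 15*i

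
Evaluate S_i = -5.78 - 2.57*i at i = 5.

S_5 = -5.78 + -2.57*5 = -5.78 + -12.85 = -18.63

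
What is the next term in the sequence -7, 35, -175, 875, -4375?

Ratios: 35 / -7 = -5.0
This is a geometric sequence with common ratio r = -5.
Next term = -4375 * -5 = 21875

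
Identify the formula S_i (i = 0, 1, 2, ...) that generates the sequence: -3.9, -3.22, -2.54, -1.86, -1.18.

Check differences: -3.22 - -3.9 = 0.68
-2.54 - -3.22 = 0.68
Common difference d = 0.68.
First term a = -3.9.
Formula: S_i = -3.90 + 0.68*i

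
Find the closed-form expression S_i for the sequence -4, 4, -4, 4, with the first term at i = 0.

Check ratios: 4 / -4 = -1.0
Common ratio r = -1.
First term a = -4.
Formula: S_i = -4 * (-1)^i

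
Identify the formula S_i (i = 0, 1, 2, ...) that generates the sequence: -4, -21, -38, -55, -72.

Check differences: -21 - -4 = -17
-38 - -21 = -17
Common difference d = -17.
First term a = -4.
Formula: S_i = -4 - 17*i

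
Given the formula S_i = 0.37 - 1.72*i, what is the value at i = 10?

S_10 = 0.37 + -1.72*10 = 0.37 + -17.2 = -16.83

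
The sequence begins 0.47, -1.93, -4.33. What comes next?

Differences: -1.93 - 0.47 = -2.4
This is an arithmetic sequence with common difference d = -2.4.
Next term = -4.33 + -2.4 = -6.73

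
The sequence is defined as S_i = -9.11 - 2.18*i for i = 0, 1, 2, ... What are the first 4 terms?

This is an arithmetic sequence.
i=0: S_0 = -9.11 + -2.18*0 = -9.11
i=1: S_1 = -9.11 + -2.18*1 = -11.29
i=2: S_2 = -9.11 + -2.18*2 = -13.47
i=3: S_3 = -9.11 + -2.18*3 = -15.65
The first 4 terms are: [-9.11, -11.29, -13.47, -15.65]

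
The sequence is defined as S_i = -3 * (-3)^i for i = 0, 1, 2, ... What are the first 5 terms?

This is a geometric sequence.
i=0: S_0 = -3 * (-3)^0 = -3
i=1: S_1 = -3 * (-3)^1 = 9
i=2: S_2 = -3 * (-3)^2 = -27
i=3: S_3 = -3 * (-3)^3 = 81
i=4: S_4 = -3 * (-3)^4 = -243
The first 5 terms are: [-3, 9, -27, 81, -243]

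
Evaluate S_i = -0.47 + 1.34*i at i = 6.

S_6 = -0.47 + 1.34*6 = -0.47 + 8.04 = 7.57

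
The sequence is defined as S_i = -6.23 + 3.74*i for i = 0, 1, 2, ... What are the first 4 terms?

This is an arithmetic sequence.
i=0: S_0 = -6.23 + 3.74*0 = -6.23
i=1: S_1 = -6.23 + 3.74*1 = -2.49
i=2: S_2 = -6.23 + 3.74*2 = 1.25
i=3: S_3 = -6.23 + 3.74*3 = 4.99
The first 4 terms are: [-6.23, -2.49, 1.25, 4.99]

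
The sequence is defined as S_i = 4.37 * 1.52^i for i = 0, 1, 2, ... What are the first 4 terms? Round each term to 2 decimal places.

This is a geometric sequence.
i=0: S_0 = 4.37 * 1.52^0 = 4.37
i=1: S_1 = 4.37 * 1.52^1 ≈ 6.64
i=2: S_2 = 4.37 * 1.52^2 ≈ 10.1
i=3: S_3 = 4.37 * 1.52^3 ≈ 15.35
The first 4 terms are: [4.37, 6.64, 10.1, 15.35]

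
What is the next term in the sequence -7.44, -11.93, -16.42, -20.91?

Differences: -11.93 - -7.44 = -4.49
This is an arithmetic sequence with common difference d = -4.49.
Next term = -20.91 + -4.49 = -25.4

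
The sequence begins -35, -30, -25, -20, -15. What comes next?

Differences: -30 - -35 = 5
This is an arithmetic sequence with common difference d = 5.
Next term = -15 + 5 = -10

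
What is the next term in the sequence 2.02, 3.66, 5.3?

Differences: 3.66 - 2.02 = 1.64
This is an arithmetic sequence with common difference d = 1.64.
Next term = 5.3 + 1.64 = 6.94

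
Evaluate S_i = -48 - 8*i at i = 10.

S_10 = -48 + -8*10 = -48 + -80 = -128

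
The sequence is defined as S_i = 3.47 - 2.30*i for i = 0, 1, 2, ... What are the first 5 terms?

This is an arithmetic sequence.
i=0: S_0 = 3.47 + -2.3*0 = 3.47
i=1: S_1 = 3.47 + -2.3*1 = 1.17
i=2: S_2 = 3.47 + -2.3*2 = -1.13
i=3: S_3 = 3.47 + -2.3*3 = -3.43
i=4: S_4 = 3.47 + -2.3*4 = -5.73
The first 5 terms are: [3.47, 1.17, -1.13, -3.43, -5.73]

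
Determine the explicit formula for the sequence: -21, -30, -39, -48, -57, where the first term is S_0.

Check differences: -30 - -21 = -9
-39 - -30 = -9
Common difference d = -9.
First term a = -21.
Formula: S_i = -21 - 9*i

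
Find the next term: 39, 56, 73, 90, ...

Differences: 56 - 39 = 17
This is an arithmetic sequence with common difference d = 17.
Next term = 90 + 17 = 107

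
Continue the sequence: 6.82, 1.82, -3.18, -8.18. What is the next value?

Differences: 1.82 - 6.82 = -5.0
This is an arithmetic sequence with common difference d = -5.0.
Next term = -8.18 + -5.0 = -13.18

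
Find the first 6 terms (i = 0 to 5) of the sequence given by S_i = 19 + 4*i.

This is an arithmetic sequence.
i=0: S_0 = 19 + 4*0 = 19
i=1: S_1 = 19 + 4*1 = 23
i=2: S_2 = 19 + 4*2 = 27
i=3: S_3 = 19 + 4*3 = 31
i=4: S_4 = 19 + 4*4 = 35
i=5: S_5 = 19 + 4*5 = 39
The first 6 terms are: [19, 23, 27, 31, 35, 39]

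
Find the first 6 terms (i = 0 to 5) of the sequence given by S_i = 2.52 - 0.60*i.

This is an arithmetic sequence.
i=0: S_0 = 2.52 + -0.6*0 = 2.52
i=1: S_1 = 2.52 + -0.6*1 = 1.92
i=2: S_2 = 2.52 + -0.6*2 = 1.32
i=3: S_3 = 2.52 + -0.6*3 = 0.72
i=4: S_4 = 2.52 + -0.6*4 = 0.12
i=5: S_5 = 2.52 + -0.6*5 = -0.48
The first 6 terms are: [2.52, 1.92, 1.32, 0.72, 0.12, -0.48]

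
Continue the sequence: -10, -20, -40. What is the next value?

Ratios: -20 / -10 = 2.0
This is a geometric sequence with common ratio r = 2.
Next term = -40 * 2 = -80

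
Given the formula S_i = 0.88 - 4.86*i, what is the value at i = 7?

S_7 = 0.88 + -4.86*7 = 0.88 + -34.02 = -33.14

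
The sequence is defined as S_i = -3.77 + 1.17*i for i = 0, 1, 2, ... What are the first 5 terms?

This is an arithmetic sequence.
i=0: S_0 = -3.77 + 1.17*0 = -3.77
i=1: S_1 = -3.77 + 1.17*1 = -2.6
i=2: S_2 = -3.77 + 1.17*2 = -1.43
i=3: S_3 = -3.77 + 1.17*3 = -0.26
i=4: S_4 = -3.77 + 1.17*4 = 0.91
The first 5 terms are: [-3.77, -2.6, -1.43, -0.26, 0.91]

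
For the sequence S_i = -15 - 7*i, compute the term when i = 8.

S_8 = -15 + -7*8 = -15 + -56 = -71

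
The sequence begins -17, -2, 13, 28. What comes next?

Differences: -2 - -17 = 15
This is an arithmetic sequence with common difference d = 15.
Next term = 28 + 15 = 43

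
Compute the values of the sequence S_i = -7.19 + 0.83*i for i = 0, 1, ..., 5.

This is an arithmetic sequence.
i=0: S_0 = -7.19 + 0.83*0 = -7.19
i=1: S_1 = -7.19 + 0.83*1 = -6.36
i=2: S_2 = -7.19 + 0.83*2 = -5.53
i=3: S_3 = -7.19 + 0.83*3 = -4.7
i=4: S_4 = -7.19 + 0.83*4 = -3.87
i=5: S_5 = -7.19 + 0.83*5 = -3.04
The first 6 terms are: [-7.19, -6.36, -5.53, -4.7, -3.87, -3.04]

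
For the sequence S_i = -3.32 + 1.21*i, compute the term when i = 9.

S_9 = -3.32 + 1.21*9 = -3.32 + 10.89 = 7.57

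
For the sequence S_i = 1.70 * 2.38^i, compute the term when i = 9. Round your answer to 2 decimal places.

S_9 = 1.7 * 2.38^9 ≈ 1.7 * 2450.1497 ≈ 4165.25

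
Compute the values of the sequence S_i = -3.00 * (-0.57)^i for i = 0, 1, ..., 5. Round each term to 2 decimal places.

This is a geometric sequence.
i=0: S_0 = -3.0 * (-0.57)^0 = -3.0
i=1: S_1 = -3.0 * (-0.57)^1 = 1.71
i=2: S_2 = -3.0 * (-0.57)^2 ≈ -0.97
i=3: S_3 = -3.0 * (-0.57)^3 ≈ 0.56
i=4: S_4 = -3.0 * (-0.57)^4 ≈ -0.32
i=5: S_5 = -3.0 * (-0.57)^5 ≈ 0.18
The first 6 terms are: [-3.0, 1.71, -0.97, 0.56, -0.32, 0.18]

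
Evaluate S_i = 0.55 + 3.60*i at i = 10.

S_10 = 0.55 + 3.6*10 = 0.55 + 36.0 = 36.55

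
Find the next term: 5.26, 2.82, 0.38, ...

Differences: 2.82 - 5.26 = -2.44
This is an arithmetic sequence with common difference d = -2.44.
Next term = 0.38 + -2.44 = -2.06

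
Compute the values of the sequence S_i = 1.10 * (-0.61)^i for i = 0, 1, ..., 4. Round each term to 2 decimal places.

This is a geometric sequence.
i=0: S_0 = 1.1 * (-0.61)^0 = 1.1
i=1: S_1 = 1.1 * (-0.61)^1 ≈ -0.67
i=2: S_2 = 1.1 * (-0.61)^2 ≈ 0.41
i=3: S_3 = 1.1 * (-0.61)^3 ≈ -0.25
i=4: S_4 = 1.1 * (-0.61)^4 ≈ 0.15
The first 5 terms are: [1.1, -0.67, 0.41, -0.25, 0.15]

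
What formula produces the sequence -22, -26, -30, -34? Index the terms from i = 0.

Check differences: -26 - -22 = -4
-30 - -26 = -4
Common difference d = -4.
First term a = -22.
Formula: S_i = -22 - 4*i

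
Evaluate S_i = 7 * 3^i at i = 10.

S_10 = 7 * 3^10 = 7 * 59049 = 413343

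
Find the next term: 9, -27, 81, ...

Ratios: -27 / 9 = -3.0
This is a geometric sequence with common ratio r = -3.
Next term = 81 * -3 = -243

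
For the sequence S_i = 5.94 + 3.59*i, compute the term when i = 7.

S_7 = 5.94 + 3.59*7 = 5.94 + 25.13 = 31.07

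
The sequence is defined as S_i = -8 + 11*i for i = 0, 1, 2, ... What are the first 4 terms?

This is an arithmetic sequence.
i=0: S_0 = -8 + 11*0 = -8
i=1: S_1 = -8 + 11*1 = 3
i=2: S_2 = -8 + 11*2 = 14
i=3: S_3 = -8 + 11*3 = 25
The first 4 terms are: [-8, 3, 14, 25]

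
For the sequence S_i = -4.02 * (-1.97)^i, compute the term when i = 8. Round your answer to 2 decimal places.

S_8 = -4.02 * (-1.97)^8 ≈ -4.02 * 226.8453 ≈ -911.92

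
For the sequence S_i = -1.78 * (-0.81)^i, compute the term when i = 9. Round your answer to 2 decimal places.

S_9 = -1.78 * (-0.81)^9 ≈ -1.78 * -0.1501 ≈ 0.27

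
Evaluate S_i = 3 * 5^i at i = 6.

S_6 = 3 * 5^6 = 3 * 15625 = 46875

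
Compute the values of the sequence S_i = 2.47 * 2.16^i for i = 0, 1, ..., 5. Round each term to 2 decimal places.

This is a geometric sequence.
i=0: S_0 = 2.47 * 2.16^0 = 2.47
i=1: S_1 = 2.47 * 2.16^1 ≈ 5.34
i=2: S_2 = 2.47 * 2.16^2 ≈ 11.52
i=3: S_3 = 2.47 * 2.16^3 ≈ 24.89
i=4: S_4 = 2.47 * 2.16^4 ≈ 53.77
i=5: S_5 = 2.47 * 2.16^5 ≈ 116.14
The first 6 terms are: [2.47, 5.34, 11.52, 24.89, 53.77, 116.14]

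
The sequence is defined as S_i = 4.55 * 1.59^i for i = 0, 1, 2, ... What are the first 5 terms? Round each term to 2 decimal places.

This is a geometric sequence.
i=0: S_0 = 4.55 * 1.59^0 = 4.55
i=1: S_1 = 4.55 * 1.59^1 ≈ 7.23
i=2: S_2 = 4.55 * 1.59^2 ≈ 11.5
i=3: S_3 = 4.55 * 1.59^3 ≈ 18.29
i=4: S_4 = 4.55 * 1.59^4 ≈ 29.08
The first 5 terms are: [4.55, 7.23, 11.5, 18.29, 29.08]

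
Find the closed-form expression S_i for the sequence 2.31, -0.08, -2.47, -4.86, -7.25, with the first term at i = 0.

Check differences: -0.08 - 2.31 = -2.39
-2.47 - -0.08 = -2.39
Common difference d = -2.39.
First term a = 2.31.
Formula: S_i = 2.31 - 2.39*i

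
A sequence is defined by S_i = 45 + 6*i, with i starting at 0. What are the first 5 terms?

This is an arithmetic sequence.
i=0: S_0 = 45 + 6*0 = 45
i=1: S_1 = 45 + 6*1 = 51
i=2: S_2 = 45 + 6*2 = 57
i=3: S_3 = 45 + 6*3 = 63
i=4: S_4 = 45 + 6*4 = 69
The first 5 terms are: [45, 51, 57, 63, 69]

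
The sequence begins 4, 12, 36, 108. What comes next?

Ratios: 12 / 4 = 3.0
This is a geometric sequence with common ratio r = 3.
Next term = 108 * 3 = 324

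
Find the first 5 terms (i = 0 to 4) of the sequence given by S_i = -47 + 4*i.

This is an arithmetic sequence.
i=0: S_0 = -47 + 4*0 = -47
i=1: S_1 = -47 + 4*1 = -43
i=2: S_2 = -47 + 4*2 = -39
i=3: S_3 = -47 + 4*3 = -35
i=4: S_4 = -47 + 4*4 = -31
The first 5 terms are: [-47, -43, -39, -35, -31]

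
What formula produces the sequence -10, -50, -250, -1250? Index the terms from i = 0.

Check ratios: -50 / -10 = 5.0
Common ratio r = 5.
First term a = -10.
Formula: S_i = -10 * 5^i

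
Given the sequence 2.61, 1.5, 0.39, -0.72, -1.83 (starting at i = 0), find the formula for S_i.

Check differences: 1.5 - 2.61 = -1.11
0.39 - 1.5 = -1.11
Common difference d = -1.11.
First term a = 2.61.
Formula: S_i = 2.61 - 1.11*i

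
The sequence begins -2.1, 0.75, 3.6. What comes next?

Differences: 0.75 - -2.1 = 2.85
This is an arithmetic sequence with common difference d = 2.85.
Next term = 3.6 + 2.85 = 6.45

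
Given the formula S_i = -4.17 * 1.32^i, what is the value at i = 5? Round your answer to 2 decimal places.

S_5 = -4.17 * 1.32^5 ≈ -4.17 * 4.0075 ≈ -16.71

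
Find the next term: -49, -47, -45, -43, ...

Differences: -47 - -49 = 2
This is an arithmetic sequence with common difference d = 2.
Next term = -43 + 2 = -41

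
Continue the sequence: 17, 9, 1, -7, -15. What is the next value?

Differences: 9 - 17 = -8
This is an arithmetic sequence with common difference d = -8.
Next term = -15 + -8 = -23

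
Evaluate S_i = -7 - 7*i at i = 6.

S_6 = -7 + -7*6 = -7 + -42 = -49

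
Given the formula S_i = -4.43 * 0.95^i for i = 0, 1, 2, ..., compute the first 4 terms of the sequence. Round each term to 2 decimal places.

This is a geometric sequence.
i=0: S_0 = -4.43 * 0.95^0 = -4.43
i=1: S_1 = -4.43 * 0.95^1 ≈ -4.21
i=2: S_2 = -4.43 * 0.95^2 ≈ -4.0
i=3: S_3 = -4.43 * 0.95^3 ≈ -3.8
The first 4 terms are: [-4.43, -4.21, -4.0, -3.8]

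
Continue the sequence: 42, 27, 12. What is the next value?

Differences: 27 - 42 = -15
This is an arithmetic sequence with common difference d = -15.
Next term = 12 + -15 = -3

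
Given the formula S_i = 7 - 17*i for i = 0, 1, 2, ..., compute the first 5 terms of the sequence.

This is an arithmetic sequence.
i=0: S_0 = 7 + -17*0 = 7
i=1: S_1 = 7 + -17*1 = -10
i=2: S_2 = 7 + -17*2 = -27
i=3: S_3 = 7 + -17*3 = -44
i=4: S_4 = 7 + -17*4 = -61
The first 5 terms are: [7, -10, -27, -44, -61]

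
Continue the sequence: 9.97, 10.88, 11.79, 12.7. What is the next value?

Differences: 10.88 - 9.97 = 0.91
This is an arithmetic sequence with common difference d = 0.91.
Next term = 12.7 + 0.91 = 13.61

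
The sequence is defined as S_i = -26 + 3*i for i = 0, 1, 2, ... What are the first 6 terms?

This is an arithmetic sequence.
i=0: S_0 = -26 + 3*0 = -26
i=1: S_1 = -26 + 3*1 = -23
i=2: S_2 = -26 + 3*2 = -20
i=3: S_3 = -26 + 3*3 = -17
i=4: S_4 = -26 + 3*4 = -14
i=5: S_5 = -26 + 3*5 = -11
The first 6 terms are: [-26, -23, -20, -17, -14, -11]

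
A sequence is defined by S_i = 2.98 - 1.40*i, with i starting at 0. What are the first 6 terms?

This is an arithmetic sequence.
i=0: S_0 = 2.98 + -1.4*0 = 2.98
i=1: S_1 = 2.98 + -1.4*1 = 1.58
i=2: S_2 = 2.98 + -1.4*2 = 0.18
i=3: S_3 = 2.98 + -1.4*3 = -1.22
i=4: S_4 = 2.98 + -1.4*4 = -2.62
i=5: S_5 = 2.98 + -1.4*5 = -4.02
The first 6 terms are: [2.98, 1.58, 0.18, -1.22, -2.62, -4.02]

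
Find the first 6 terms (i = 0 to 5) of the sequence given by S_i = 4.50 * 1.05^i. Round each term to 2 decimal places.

This is a geometric sequence.
i=0: S_0 = 4.5 * 1.05^0 = 4.5
i=1: S_1 = 4.5 * 1.05^1 ≈ 4.73
i=2: S_2 = 4.5 * 1.05^2 ≈ 4.96
i=3: S_3 = 4.5 * 1.05^3 ≈ 5.21
i=4: S_4 = 4.5 * 1.05^4 ≈ 5.47
i=5: S_5 = 4.5 * 1.05^5 ≈ 5.74
The first 6 terms are: [4.5, 4.73, 4.96, 5.21, 5.47, 5.74]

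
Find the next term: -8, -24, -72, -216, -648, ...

Ratios: -24 / -8 = 3.0
This is a geometric sequence with common ratio r = 3.
Next term = -648 * 3 = -1944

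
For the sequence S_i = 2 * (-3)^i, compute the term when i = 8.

S_8 = 2 * (-3)^8 = 2 * 6561 = 13122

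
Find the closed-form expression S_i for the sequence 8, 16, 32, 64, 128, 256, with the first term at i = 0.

Check ratios: 16 / 8 = 2.0
Common ratio r = 2.
First term a = 8.
Formula: S_i = 8 * 2^i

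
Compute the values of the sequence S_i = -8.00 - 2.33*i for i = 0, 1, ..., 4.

This is an arithmetic sequence.
i=0: S_0 = -8.0 + -2.33*0 = -8.0
i=1: S_1 = -8.0 + -2.33*1 = -10.33
i=2: S_2 = -8.0 + -2.33*2 = -12.66
i=3: S_3 = -8.0 + -2.33*3 = -14.99
i=4: S_4 = -8.0 + -2.33*4 = -17.32
The first 5 terms are: [-8.0, -10.33, -12.66, -14.99, -17.32]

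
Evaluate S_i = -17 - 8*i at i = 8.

S_8 = -17 + -8*8 = -17 + -64 = -81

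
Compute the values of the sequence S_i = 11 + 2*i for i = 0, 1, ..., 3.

This is an arithmetic sequence.
i=0: S_0 = 11 + 2*0 = 11
i=1: S_1 = 11 + 2*1 = 13
i=2: S_2 = 11 + 2*2 = 15
i=3: S_3 = 11 + 2*3 = 17
The first 4 terms are: [11, 13, 15, 17]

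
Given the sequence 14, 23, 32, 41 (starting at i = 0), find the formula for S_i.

Check differences: 23 - 14 = 9
32 - 23 = 9
Common difference d = 9.
First term a = 14.
Formula: S_i = 14 + 9*i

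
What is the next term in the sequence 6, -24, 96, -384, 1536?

Ratios: -24 / 6 = -4.0
This is a geometric sequence with common ratio r = -4.
Next term = 1536 * -4 = -6144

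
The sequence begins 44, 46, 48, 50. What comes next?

Differences: 46 - 44 = 2
This is an arithmetic sequence with common difference d = 2.
Next term = 50 + 2 = 52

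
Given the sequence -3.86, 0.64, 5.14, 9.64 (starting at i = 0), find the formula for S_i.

Check differences: 0.64 - -3.86 = 4.5
5.14 - 0.64 = 4.5
Common difference d = 4.5.
First term a = -3.86.
Formula: S_i = -3.86 + 4.50*i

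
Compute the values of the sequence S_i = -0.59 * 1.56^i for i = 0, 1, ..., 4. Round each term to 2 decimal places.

This is a geometric sequence.
i=0: S_0 = -0.59 * 1.56^0 = -0.59
i=1: S_1 = -0.59 * 1.56^1 ≈ -0.92
i=2: S_2 = -0.59 * 1.56^2 ≈ -1.44
i=3: S_3 = -0.59 * 1.56^3 ≈ -2.24
i=4: S_4 = -0.59 * 1.56^4 ≈ -3.49
The first 5 terms are: [-0.59, -0.92, -1.44, -2.24, -3.49]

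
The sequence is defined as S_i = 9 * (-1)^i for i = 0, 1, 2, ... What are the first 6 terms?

This is a geometric sequence.
i=0: S_0 = 9 * (-1)^0 = 9
i=1: S_1 = 9 * (-1)^1 = -9
i=2: S_2 = 9 * (-1)^2 = 9
i=3: S_3 = 9 * (-1)^3 = -9
i=4: S_4 = 9 * (-1)^4 = 9
i=5: S_5 = 9 * (-1)^5 = -9
The first 6 terms are: [9, -9, 9, -9, 9, -9]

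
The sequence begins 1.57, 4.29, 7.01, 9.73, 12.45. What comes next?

Differences: 4.29 - 1.57 = 2.72
This is an arithmetic sequence with common difference d = 2.72.
Next term = 12.45 + 2.72 = 15.17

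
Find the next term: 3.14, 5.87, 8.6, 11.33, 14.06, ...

Differences: 5.87 - 3.14 = 2.73
This is an arithmetic sequence with common difference d = 2.73.
Next term = 14.06 + 2.73 = 16.79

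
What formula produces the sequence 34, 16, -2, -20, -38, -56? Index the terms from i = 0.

Check differences: 16 - 34 = -18
-2 - 16 = -18
Common difference d = -18.
First term a = 34.
Formula: S_i = 34 - 18*i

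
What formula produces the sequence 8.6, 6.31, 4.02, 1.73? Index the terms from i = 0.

Check differences: 6.31 - 8.6 = -2.29
4.02 - 6.31 = -2.29
Common difference d = -2.29.
First term a = 8.6.
Formula: S_i = 8.60 - 2.29*i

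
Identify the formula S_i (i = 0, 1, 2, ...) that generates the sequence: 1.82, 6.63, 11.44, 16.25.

Check differences: 6.63 - 1.82 = 4.81
11.44 - 6.63 = 4.81
Common difference d = 4.81.
First term a = 1.82.
Formula: S_i = 1.82 + 4.81*i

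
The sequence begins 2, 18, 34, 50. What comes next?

Differences: 18 - 2 = 16
This is an arithmetic sequence with common difference d = 16.
Next term = 50 + 16 = 66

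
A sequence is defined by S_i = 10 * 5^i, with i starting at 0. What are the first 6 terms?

This is a geometric sequence.
i=0: S_0 = 10 * 5^0 = 10
i=1: S_1 = 10 * 5^1 = 50
i=2: S_2 = 10 * 5^2 = 250
i=3: S_3 = 10 * 5^3 = 1250
i=4: S_4 = 10 * 5^4 = 6250
i=5: S_5 = 10 * 5^5 = 31250
The first 6 terms are: [10, 50, 250, 1250, 6250, 31250]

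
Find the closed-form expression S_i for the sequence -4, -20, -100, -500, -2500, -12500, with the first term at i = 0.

Check ratios: -20 / -4 = 5.0
Common ratio r = 5.
First term a = -4.
Formula: S_i = -4 * 5^i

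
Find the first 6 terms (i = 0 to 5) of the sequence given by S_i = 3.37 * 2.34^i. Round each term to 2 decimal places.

This is a geometric sequence.
i=0: S_0 = 3.37 * 2.34^0 = 3.37
i=1: S_1 = 3.37 * 2.34^1 ≈ 7.89
i=2: S_2 = 3.37 * 2.34^2 ≈ 18.45
i=3: S_3 = 3.37 * 2.34^3 ≈ 43.18
i=4: S_4 = 3.37 * 2.34^4 ≈ 101.04
i=5: S_5 = 3.37 * 2.34^5 ≈ 236.43
The first 6 terms are: [3.37, 7.89, 18.45, 43.18, 101.04, 236.43]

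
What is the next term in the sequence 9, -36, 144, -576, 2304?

Ratios: -36 / 9 = -4.0
This is a geometric sequence with common ratio r = -4.
Next term = 2304 * -4 = -9216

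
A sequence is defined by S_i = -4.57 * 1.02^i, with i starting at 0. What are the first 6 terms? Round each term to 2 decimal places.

This is a geometric sequence.
i=0: S_0 = -4.57 * 1.02^0 = -4.57
i=1: S_1 = -4.57 * 1.02^1 ≈ -4.66
i=2: S_2 = -4.57 * 1.02^2 ≈ -4.75
i=3: S_3 = -4.57 * 1.02^3 ≈ -4.85
i=4: S_4 = -4.57 * 1.02^4 ≈ -4.95
i=5: S_5 = -4.57 * 1.02^5 ≈ -5.05
The first 6 terms are: [-4.57, -4.66, -4.75, -4.85, -4.95, -5.05]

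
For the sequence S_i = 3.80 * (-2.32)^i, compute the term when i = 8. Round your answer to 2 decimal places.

S_8 = 3.8 * (-2.32)^8 ≈ 3.8 * 839.2742 ≈ 3189.24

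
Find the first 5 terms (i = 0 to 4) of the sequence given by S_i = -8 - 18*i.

This is an arithmetic sequence.
i=0: S_0 = -8 + -18*0 = -8
i=1: S_1 = -8 + -18*1 = -26
i=2: S_2 = -8 + -18*2 = -44
i=3: S_3 = -8 + -18*3 = -62
i=4: S_4 = -8 + -18*4 = -80
The first 5 terms are: [-8, -26, -44, -62, -80]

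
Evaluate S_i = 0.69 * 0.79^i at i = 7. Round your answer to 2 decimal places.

S_7 = 0.69 * 0.79^7 ≈ 0.69 * 0.192 ≈ 0.13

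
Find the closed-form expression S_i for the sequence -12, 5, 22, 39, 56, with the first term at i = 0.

Check differences: 5 - -12 = 17
22 - 5 = 17
Common difference d = 17.
First term a = -12.
Formula: S_i = -12 + 17*i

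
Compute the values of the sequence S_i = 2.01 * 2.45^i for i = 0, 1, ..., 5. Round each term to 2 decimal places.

This is a geometric sequence.
i=0: S_0 = 2.01 * 2.45^0 = 2.01
i=1: S_1 = 2.01 * 2.45^1 ≈ 4.92
i=2: S_2 = 2.01 * 2.45^2 ≈ 12.07
i=3: S_3 = 2.01 * 2.45^3 ≈ 29.56
i=4: S_4 = 2.01 * 2.45^4 ≈ 72.42
i=5: S_5 = 2.01 * 2.45^5 ≈ 177.43
The first 6 terms are: [2.01, 4.92, 12.07, 29.56, 72.42, 177.43]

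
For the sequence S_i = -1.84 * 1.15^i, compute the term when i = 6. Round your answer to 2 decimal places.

S_6 = -1.84 * 1.15^6 ≈ -1.84 * 2.3131 ≈ -4.26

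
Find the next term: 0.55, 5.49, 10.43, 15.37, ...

Differences: 5.49 - 0.55 = 4.94
This is an arithmetic sequence with common difference d = 4.94.
Next term = 15.37 + 4.94 = 20.31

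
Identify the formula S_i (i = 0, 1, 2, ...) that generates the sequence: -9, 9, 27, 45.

Check differences: 9 - -9 = 18
27 - 9 = 18
Common difference d = 18.
First term a = -9.
Formula: S_i = -9 + 18*i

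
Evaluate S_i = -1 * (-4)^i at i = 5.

S_5 = -1 * (-4)^5 = -1 * -1024 = 1024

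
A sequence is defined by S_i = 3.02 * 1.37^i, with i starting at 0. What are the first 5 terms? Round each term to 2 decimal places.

This is a geometric sequence.
i=0: S_0 = 3.02 * 1.37^0 = 3.02
i=1: S_1 = 3.02 * 1.37^1 ≈ 4.14
i=2: S_2 = 3.02 * 1.37^2 ≈ 5.67
i=3: S_3 = 3.02 * 1.37^3 ≈ 7.77
i=4: S_4 = 3.02 * 1.37^4 ≈ 10.64
The first 5 terms are: [3.02, 4.14, 5.67, 7.77, 10.64]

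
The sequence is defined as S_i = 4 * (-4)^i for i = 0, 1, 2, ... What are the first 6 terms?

This is a geometric sequence.
i=0: S_0 = 4 * (-4)^0 = 4
i=1: S_1 = 4 * (-4)^1 = -16
i=2: S_2 = 4 * (-4)^2 = 64
i=3: S_3 = 4 * (-4)^3 = -256
i=4: S_4 = 4 * (-4)^4 = 1024
i=5: S_5 = 4 * (-4)^5 = -4096
The first 6 terms are: [4, -16, 64, -256, 1024, -4096]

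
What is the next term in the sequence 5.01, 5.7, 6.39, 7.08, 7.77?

Differences: 5.7 - 5.01 = 0.69
This is an arithmetic sequence with common difference d = 0.69.
Next term = 7.77 + 0.69 = 8.46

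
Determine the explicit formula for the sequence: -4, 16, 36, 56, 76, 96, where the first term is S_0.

Check differences: 16 - -4 = 20
36 - 16 = 20
Common difference d = 20.
First term a = -4.
Formula: S_i = -4 + 20*i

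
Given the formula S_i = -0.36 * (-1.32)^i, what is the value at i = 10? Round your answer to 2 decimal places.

S_10 = -0.36 * (-1.32)^10 ≈ -0.36 * 16.0598 ≈ -5.78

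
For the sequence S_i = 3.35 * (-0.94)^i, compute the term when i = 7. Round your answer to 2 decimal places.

S_7 = 3.35 * (-0.94)^7 ≈ 3.35 * -0.6485 ≈ -2.17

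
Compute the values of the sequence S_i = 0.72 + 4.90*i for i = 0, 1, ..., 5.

This is an arithmetic sequence.
i=0: S_0 = 0.72 + 4.9*0 = 0.72
i=1: S_1 = 0.72 + 4.9*1 = 5.62
i=2: S_2 = 0.72 + 4.9*2 = 10.52
i=3: S_3 = 0.72 + 4.9*3 = 15.42
i=4: S_4 = 0.72 + 4.9*4 = 20.32
i=5: S_5 = 0.72 + 4.9*5 = 25.22
The first 6 terms are: [0.72, 5.62, 10.52, 15.42, 20.32, 25.22]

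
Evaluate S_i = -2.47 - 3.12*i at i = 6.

S_6 = -2.47 + -3.12*6 = -2.47 + -18.72 = -21.19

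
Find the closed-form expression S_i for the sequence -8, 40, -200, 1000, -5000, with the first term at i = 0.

Check ratios: 40 / -8 = -5.0
Common ratio r = -5.
First term a = -8.
Formula: S_i = -8 * (-5)^i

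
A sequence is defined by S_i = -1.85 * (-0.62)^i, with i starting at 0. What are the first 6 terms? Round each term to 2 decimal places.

This is a geometric sequence.
i=0: S_0 = -1.85 * (-0.62)^0 = -1.85
i=1: S_1 = -1.85 * (-0.62)^1 ≈ 1.15
i=2: S_2 = -1.85 * (-0.62)^2 ≈ -0.71
i=3: S_3 = -1.85 * (-0.62)^3 ≈ 0.44
i=4: S_4 = -1.85 * (-0.62)^4 ≈ -0.27
i=5: S_5 = -1.85 * (-0.62)^5 ≈ 0.17
The first 6 terms are: [-1.85, 1.15, -0.71, 0.44, -0.27, 0.17]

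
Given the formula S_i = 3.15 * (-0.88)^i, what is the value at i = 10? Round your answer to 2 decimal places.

S_10 = 3.15 * (-0.88)^10 ≈ 3.15 * 0.2785 ≈ 0.88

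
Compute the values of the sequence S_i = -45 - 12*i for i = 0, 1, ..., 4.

This is an arithmetic sequence.
i=0: S_0 = -45 + -12*0 = -45
i=1: S_1 = -45 + -12*1 = -57
i=2: S_2 = -45 + -12*2 = -69
i=3: S_3 = -45 + -12*3 = -81
i=4: S_4 = -45 + -12*4 = -93
The first 5 terms are: [-45, -57, -69, -81, -93]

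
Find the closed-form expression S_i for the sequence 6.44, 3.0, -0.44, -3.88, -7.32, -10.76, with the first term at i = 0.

Check differences: 3.0 - 6.44 = -3.44
-0.44 - 3.0 = -3.44
Common difference d = -3.44.
First term a = 6.44.
Formula: S_i = 6.44 - 3.44*i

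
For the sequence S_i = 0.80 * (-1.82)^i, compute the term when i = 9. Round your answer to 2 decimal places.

S_9 = 0.8 * (-1.82)^9 ≈ 0.8 * -219.1001 ≈ -175.28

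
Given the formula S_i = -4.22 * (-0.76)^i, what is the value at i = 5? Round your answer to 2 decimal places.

S_5 = -4.22 * (-0.76)^5 ≈ -4.22 * -0.2536 ≈ 1.07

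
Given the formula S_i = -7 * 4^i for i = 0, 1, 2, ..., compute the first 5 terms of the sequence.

This is a geometric sequence.
i=0: S_0 = -7 * 4^0 = -7
i=1: S_1 = -7 * 4^1 = -28
i=2: S_2 = -7 * 4^2 = -112
i=3: S_3 = -7 * 4^3 = -448
i=4: S_4 = -7 * 4^4 = -1792
The first 5 terms are: [-7, -28, -112, -448, -1792]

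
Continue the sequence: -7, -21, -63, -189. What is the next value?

Ratios: -21 / -7 = 3.0
This is a geometric sequence with common ratio r = 3.
Next term = -189 * 3 = -567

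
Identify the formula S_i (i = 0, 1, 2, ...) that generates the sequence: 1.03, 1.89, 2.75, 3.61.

Check differences: 1.89 - 1.03 = 0.86
2.75 - 1.89 = 0.86
Common difference d = 0.86.
First term a = 1.03.
Formula: S_i = 1.03 + 0.86*i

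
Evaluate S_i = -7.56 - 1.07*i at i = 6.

S_6 = -7.56 + -1.07*6 = -7.56 + -6.42 = -13.98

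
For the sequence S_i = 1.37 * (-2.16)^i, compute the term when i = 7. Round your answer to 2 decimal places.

S_7 = 1.37 * (-2.16)^7 ≈ 1.37 * -219.3695 ≈ -300.54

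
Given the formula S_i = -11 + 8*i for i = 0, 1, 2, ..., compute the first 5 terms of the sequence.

This is an arithmetic sequence.
i=0: S_0 = -11 + 8*0 = -11
i=1: S_1 = -11 + 8*1 = -3
i=2: S_2 = -11 + 8*2 = 5
i=3: S_3 = -11 + 8*3 = 13
i=4: S_4 = -11 + 8*4 = 21
The first 5 terms are: [-11, -3, 5, 13, 21]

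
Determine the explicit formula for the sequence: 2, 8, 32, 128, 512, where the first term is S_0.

Check ratios: 8 / 2 = 4.0
Common ratio r = 4.
First term a = 2.
Formula: S_i = 2 * 4^i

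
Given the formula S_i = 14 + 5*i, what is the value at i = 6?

S_6 = 14 + 5*6 = 14 + 30 = 44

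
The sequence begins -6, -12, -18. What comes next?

Differences: -12 - -6 = -6
This is an arithmetic sequence with common difference d = -6.
Next term = -18 + -6 = -24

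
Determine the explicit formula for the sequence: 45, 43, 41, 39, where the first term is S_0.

Check differences: 43 - 45 = -2
41 - 43 = -2
Common difference d = -2.
First term a = 45.
Formula: S_i = 45 - 2*i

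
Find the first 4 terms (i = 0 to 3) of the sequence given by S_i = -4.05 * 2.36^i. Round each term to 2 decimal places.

This is a geometric sequence.
i=0: S_0 = -4.05 * 2.36^0 = -4.05
i=1: S_1 = -4.05 * 2.36^1 ≈ -9.56
i=2: S_2 = -4.05 * 2.36^2 ≈ -22.56
i=3: S_3 = -4.05 * 2.36^3 ≈ -53.23
The first 4 terms are: [-4.05, -9.56, -22.56, -53.23]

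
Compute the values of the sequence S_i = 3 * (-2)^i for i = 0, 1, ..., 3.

This is a geometric sequence.
i=0: S_0 = 3 * (-2)^0 = 3
i=1: S_1 = 3 * (-2)^1 = -6
i=2: S_2 = 3 * (-2)^2 = 12
i=3: S_3 = 3 * (-2)^3 = -24
The first 4 terms are: [3, -6, 12, -24]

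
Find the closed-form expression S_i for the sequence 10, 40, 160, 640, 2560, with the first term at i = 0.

Check ratios: 40 / 10 = 4.0
Common ratio r = 4.
First term a = 10.
Formula: S_i = 10 * 4^i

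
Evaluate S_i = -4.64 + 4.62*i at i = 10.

S_10 = -4.64 + 4.62*10 = -4.64 + 46.2 = 41.56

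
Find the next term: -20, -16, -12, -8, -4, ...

Differences: -16 - -20 = 4
This is an arithmetic sequence with common difference d = 4.
Next term = -4 + 4 = 0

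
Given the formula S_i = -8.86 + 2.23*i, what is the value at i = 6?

S_6 = -8.86 + 2.23*6 = -8.86 + 13.38 = 4.52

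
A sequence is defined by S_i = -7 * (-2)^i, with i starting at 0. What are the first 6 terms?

This is a geometric sequence.
i=0: S_0 = -7 * (-2)^0 = -7
i=1: S_1 = -7 * (-2)^1 = 14
i=2: S_2 = -7 * (-2)^2 = -28
i=3: S_3 = -7 * (-2)^3 = 56
i=4: S_4 = -7 * (-2)^4 = -112
i=5: S_5 = -7 * (-2)^5 = 224
The first 6 terms are: [-7, 14, -28, 56, -112, 224]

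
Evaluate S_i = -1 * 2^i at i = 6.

S_6 = -1 * 2^6 = -1 * 64 = -64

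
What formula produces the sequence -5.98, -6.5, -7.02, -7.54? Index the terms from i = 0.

Check differences: -6.5 - -5.98 = -0.52
-7.02 - -6.5 = -0.52
Common difference d = -0.52.
First term a = -5.98.
Formula: S_i = -5.98 - 0.52*i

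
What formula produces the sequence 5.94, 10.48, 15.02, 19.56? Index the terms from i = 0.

Check differences: 10.48 - 5.94 = 4.54
15.02 - 10.48 = 4.54
Common difference d = 4.54.
First term a = 5.94.
Formula: S_i = 5.94 + 4.54*i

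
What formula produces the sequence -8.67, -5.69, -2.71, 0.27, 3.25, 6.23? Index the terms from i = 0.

Check differences: -5.69 - -8.67 = 2.98
-2.71 - -5.69 = 2.98
Common difference d = 2.98.
First term a = -8.67.
Formula: S_i = -8.67 + 2.98*i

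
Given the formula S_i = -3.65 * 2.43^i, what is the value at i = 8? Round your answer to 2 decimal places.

S_8 = -3.65 * 2.43^8 ≈ -3.65 * 1215.7665 ≈ -4437.55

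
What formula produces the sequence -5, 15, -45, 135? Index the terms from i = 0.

Check ratios: 15 / -5 = -3.0
Common ratio r = -3.
First term a = -5.
Formula: S_i = -5 * (-3)^i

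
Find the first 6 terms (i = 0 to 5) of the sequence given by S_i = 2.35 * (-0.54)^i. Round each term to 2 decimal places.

This is a geometric sequence.
i=0: S_0 = 2.35 * (-0.54)^0 = 2.35
i=1: S_1 = 2.35 * (-0.54)^1 ≈ -1.27
i=2: S_2 = 2.35 * (-0.54)^2 ≈ 0.69
i=3: S_3 = 2.35 * (-0.54)^3 ≈ -0.37
i=4: S_4 = 2.35 * (-0.54)^4 ≈ 0.2
i=5: S_5 = 2.35 * (-0.54)^5 ≈ -0.11
The first 6 terms are: [2.35, -1.27, 0.69, -0.37, 0.2, -0.11]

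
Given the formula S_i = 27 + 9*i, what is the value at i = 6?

S_6 = 27 + 9*6 = 27 + 54 = 81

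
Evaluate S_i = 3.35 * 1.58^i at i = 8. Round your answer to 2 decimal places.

S_8 = 3.35 * 1.58^8 ≈ 3.35 * 38.838 ≈ 130.11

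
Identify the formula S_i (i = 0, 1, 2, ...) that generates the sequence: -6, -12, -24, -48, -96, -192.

Check ratios: -12 / -6 = 2.0
Common ratio r = 2.
First term a = -6.
Formula: S_i = -6 * 2^i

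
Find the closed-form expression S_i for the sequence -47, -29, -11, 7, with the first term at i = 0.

Check differences: -29 - -47 = 18
-11 - -29 = 18
Common difference d = 18.
First term a = -47.
Formula: S_i = -47 + 18*i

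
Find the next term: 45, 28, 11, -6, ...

Differences: 28 - 45 = -17
This is an arithmetic sequence with common difference d = -17.
Next term = -6 + -17 = -23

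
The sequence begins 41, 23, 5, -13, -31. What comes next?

Differences: 23 - 41 = -18
This is an arithmetic sequence with common difference d = -18.
Next term = -31 + -18 = -49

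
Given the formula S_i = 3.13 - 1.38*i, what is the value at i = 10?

S_10 = 3.13 + -1.38*10 = 3.13 + -13.8 = -10.67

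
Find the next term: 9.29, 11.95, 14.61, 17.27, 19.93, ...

Differences: 11.95 - 9.29 = 2.66
This is an arithmetic sequence with common difference d = 2.66.
Next term = 19.93 + 2.66 = 22.59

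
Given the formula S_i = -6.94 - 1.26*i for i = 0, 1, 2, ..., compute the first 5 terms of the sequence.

This is an arithmetic sequence.
i=0: S_0 = -6.94 + -1.26*0 = -6.94
i=1: S_1 = -6.94 + -1.26*1 = -8.2
i=2: S_2 = -6.94 + -1.26*2 = -9.46
i=3: S_3 = -6.94 + -1.26*3 = -10.72
i=4: S_4 = -6.94 + -1.26*4 = -11.98
The first 5 terms are: [-6.94, -8.2, -9.46, -10.72, -11.98]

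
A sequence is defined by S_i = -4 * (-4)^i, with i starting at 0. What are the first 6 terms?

This is a geometric sequence.
i=0: S_0 = -4 * (-4)^0 = -4
i=1: S_1 = -4 * (-4)^1 = 16
i=2: S_2 = -4 * (-4)^2 = -64
i=3: S_3 = -4 * (-4)^3 = 256
i=4: S_4 = -4 * (-4)^4 = -1024
i=5: S_5 = -4 * (-4)^5 = 4096
The first 6 terms are: [-4, 16, -64, 256, -1024, 4096]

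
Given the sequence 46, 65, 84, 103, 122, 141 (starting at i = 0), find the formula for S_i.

Check differences: 65 - 46 = 19
84 - 65 = 19
Common difference d = 19.
First term a = 46.
Formula: S_i = 46 + 19*i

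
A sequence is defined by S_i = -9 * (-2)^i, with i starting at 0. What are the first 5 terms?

This is a geometric sequence.
i=0: S_0 = -9 * (-2)^0 = -9
i=1: S_1 = -9 * (-2)^1 = 18
i=2: S_2 = -9 * (-2)^2 = -36
i=3: S_3 = -9 * (-2)^3 = 72
i=4: S_4 = -9 * (-2)^4 = -144
The first 5 terms are: [-9, 18, -36, 72, -144]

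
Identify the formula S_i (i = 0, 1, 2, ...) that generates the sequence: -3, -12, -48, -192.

Check ratios: -12 / -3 = 4.0
Common ratio r = 4.
First term a = -3.
Formula: S_i = -3 * 4^i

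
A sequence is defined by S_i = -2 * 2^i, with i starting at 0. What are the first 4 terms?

This is a geometric sequence.
i=0: S_0 = -2 * 2^0 = -2
i=1: S_1 = -2 * 2^1 = -4
i=2: S_2 = -2 * 2^2 = -8
i=3: S_3 = -2 * 2^3 = -16
The first 4 terms are: [-2, -4, -8, -16]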